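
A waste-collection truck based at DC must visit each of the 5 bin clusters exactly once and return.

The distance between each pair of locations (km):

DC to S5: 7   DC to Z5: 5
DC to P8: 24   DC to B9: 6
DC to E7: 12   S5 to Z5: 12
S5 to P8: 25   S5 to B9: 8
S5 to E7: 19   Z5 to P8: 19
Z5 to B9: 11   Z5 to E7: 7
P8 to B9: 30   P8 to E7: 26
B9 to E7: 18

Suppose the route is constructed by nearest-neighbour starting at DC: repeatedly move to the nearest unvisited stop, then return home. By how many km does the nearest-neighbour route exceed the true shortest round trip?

DC: Z5=5, B9=6, S5=7, E7=12, P8=24 ⇒ Z5
Z5: E7=7, B9=11, S5=12, P8=19 ⇒ E7
E7: B9=18, S5=19, P8=26 ⇒ B9
B9: S5=8, P8=30 ⇒ S5
S5: P8=25 ⇒ P8
NN route DC → Z5 → E7 → B9 → S5 → P8 → DC costs 87.
Optimal: DC → Z5 → E7 → P8 → S5 → B9 → DC costs 77 (by enumerating all 60 distinct tours).
Excess = 87 − 77 = 10.

10 km longer than the optimal tour.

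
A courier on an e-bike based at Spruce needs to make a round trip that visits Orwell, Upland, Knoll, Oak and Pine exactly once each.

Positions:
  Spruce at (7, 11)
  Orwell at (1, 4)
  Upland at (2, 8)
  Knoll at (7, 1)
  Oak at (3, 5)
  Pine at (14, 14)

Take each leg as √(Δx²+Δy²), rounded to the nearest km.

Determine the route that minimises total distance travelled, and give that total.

There are 60 distinct closed tours to check (reversals are equivalent).
Spruce → Orwell → Upland → Knoll → Oak → Pine → Spruce: 9+4+9+6+14+8 = 50
Spruce → Orwell → Upland → Knoll → Pine → Oak → Spruce: 9+4+9+15+14+7 = 58
Spruce → Orwell → Upland → Oak → Knoll → Pine → Spruce: 9+4+3+6+15+8 = 45
Spruce → Orwell → Upland → Oak → Pine → Knoll → Spruce: 9+4+3+14+15+10 = 55
Spruce → Orwell → Upland → Pine → Knoll → Oak → Spruce: 9+4+13+15+6+7 = 54
Spruce → Orwell → Upland → Pine → Oak → Knoll → Spruce: 9+4+13+14+6+10 = 56
Spruce → Orwell → Knoll → Upland → Oak → Pine → Spruce: 9+7+9+3+14+8 = 50
Spruce → Orwell → Knoll → Upland → Pine → Oak → Spruce: 9+7+9+13+14+7 = 59
Spruce → Orwell → Knoll → Oak → Upland → Pine → Spruce: 9+7+6+3+13+8 = 46
Spruce → Orwell → Knoll → Oak → Pine → Upland → Spruce: 9+7+6+14+13+6 = 55
Spruce → Orwell → Knoll → Pine → Upland → Oak → Spruce: 9+7+15+13+3+7 = 54
Spruce → Orwell → Knoll → Pine → Oak → Upland → Spruce: 9+7+15+14+3+6 = 54
Spruce → Orwell → Oak → Upland → Knoll → Pine → Spruce: 9+2+3+9+15+8 = 46
Spruce → Orwell → Oak → Upland → Pine → Knoll → Spruce: 9+2+3+13+15+10 = 52
… (46 more)
Spruce → Upland → Orwell → Oak → Knoll → Pine → Spruce: 6+4+2+6+15+8 = 41  ← best
The minimum is 41.
One optimal route: Spruce → Upland → Orwell → Oak → Knoll → Pine → Spruce (or its reverse).

41 km — the shortest possible round trip.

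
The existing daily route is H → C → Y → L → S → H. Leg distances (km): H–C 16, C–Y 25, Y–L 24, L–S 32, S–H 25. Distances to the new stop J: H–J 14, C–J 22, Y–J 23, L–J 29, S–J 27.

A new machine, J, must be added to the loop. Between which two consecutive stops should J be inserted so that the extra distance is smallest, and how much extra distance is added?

Adding 16 km by placing J on the S–H leg.

Insertion cost between consecutive stops i–j is d(i,J) + d(J,j) − d(i,j):
  between H and C: 14 + 22 − 16 = 20
  between C and Y: 22 + 23 − 25 = 20
  between Y and L: 23 + 29 − 24 = 28
  between L and S: 29 + 27 − 32 = 24
  between S and H: 27 + 14 − 25 = 16
Cheapest insertion is between S and H, adding 16.
New total = 122 + 16 = 138.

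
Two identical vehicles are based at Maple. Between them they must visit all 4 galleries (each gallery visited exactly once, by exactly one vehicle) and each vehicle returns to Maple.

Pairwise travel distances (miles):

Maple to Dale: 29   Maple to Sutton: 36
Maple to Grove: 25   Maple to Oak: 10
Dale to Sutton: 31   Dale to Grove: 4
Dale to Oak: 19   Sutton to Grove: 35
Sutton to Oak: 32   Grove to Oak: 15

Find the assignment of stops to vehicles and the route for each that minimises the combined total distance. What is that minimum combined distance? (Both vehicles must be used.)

Minimum combined distance: 116 miles.

Try each way of splitting the stops between the two vehicles (each non-empty) and, for each split, find the best tour for each vehicle:
  {Dale} + {Sutton, Grove, Oak}: 58 + 96 = 154
  {Sutton} + {Dale, Grove, Oak}: 72 + 58 = 130
  {Dale, Sutton} + {Grove, Oak}: 96 + 50 = 146
  {Grove} + {Dale, Sutton, Oak}: 50 + 96 = 146
  {Dale, Grove} + {Sutton, Oak}: 58 + 78 = 136
  {Sutton, Grove} + {Dale, Oak}: 96 + 58 = 154
  … (7 splits in total)
  {Dale, Sutton, Grove} + {Oak}: 96 + 20 = 116  ← best
Best: vehicle 1 Maple → Sutton → Dale → Grove → Maple = 96; vehicle 2 Maple → Oak → Maple = 20; combined 116.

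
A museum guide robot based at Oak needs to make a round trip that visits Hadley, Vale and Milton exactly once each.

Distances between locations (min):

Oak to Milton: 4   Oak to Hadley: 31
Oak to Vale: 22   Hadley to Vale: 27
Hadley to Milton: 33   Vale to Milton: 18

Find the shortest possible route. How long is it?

Shortest round trip = 80 min.

With 3 stops there are 3!/2 = 3 distinct round trips (a route and its reverse cost the same).
Oak - Hadley - Vale - Milton - Oak: 31+27+18+4 = 80
Oak - Hadley - Milton - Vale - Oak: 31+33+18+22 = 104
Oak - Vale - Hadley - Milton - Oak: 22+27+33+4 = 86
The minimum is 80.
One optimal route: Oak → Hadley → Vale → Milton → Oak (or its reverse).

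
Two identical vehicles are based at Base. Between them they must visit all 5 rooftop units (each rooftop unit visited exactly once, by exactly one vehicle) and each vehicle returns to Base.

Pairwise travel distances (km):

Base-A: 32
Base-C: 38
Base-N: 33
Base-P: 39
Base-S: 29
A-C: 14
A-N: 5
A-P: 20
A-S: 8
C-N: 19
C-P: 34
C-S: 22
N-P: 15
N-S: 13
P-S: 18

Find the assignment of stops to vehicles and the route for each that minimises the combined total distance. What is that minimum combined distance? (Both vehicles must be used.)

Minimum combined distance: 169 km.

Check every non-empty split of the stops between the two vehicles; for each half take its own optimal tour:
  {A} + {C, N, P, S}: 64 + 119 = 183
  {C} + {A, N, P, S}: 76 + 96 = 172
  {A, C} + {N, P, S}: 84 + 95 = 179
  {N} + {A, C, P, S}: 66 + 117 = 183
  {A, N} + {C, P, S}: 70 + 117 = 187
  {C, N} + {A, P, S}: 90 + 96 = 186
  … (15 splits in total)
  {A, C, N, P} + {S}: 111 + 58 = 169  ← best
Best: vehicle 1 Base → C → A → N → P → Base = 111; vehicle 2 Base → S → Base = 58; combined 169.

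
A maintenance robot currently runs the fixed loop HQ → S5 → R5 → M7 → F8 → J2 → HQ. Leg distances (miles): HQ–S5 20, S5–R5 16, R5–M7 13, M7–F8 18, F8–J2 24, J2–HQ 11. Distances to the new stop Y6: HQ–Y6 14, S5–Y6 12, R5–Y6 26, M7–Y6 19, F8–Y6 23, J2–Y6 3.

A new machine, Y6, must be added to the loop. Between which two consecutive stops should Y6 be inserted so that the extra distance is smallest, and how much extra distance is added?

Minimum extra distance: 2 miles, inserting Y6 between F8 and J2.

Insertion cost between consecutive stops i–j is d(i,Y6) + d(Y6,j) − d(i,j):
  between HQ and S5: 14 + 12 − 20 = 6
  between S5 and R5: 12 + 26 − 16 = 22
  between R5 and M7: 26 + 19 − 13 = 32
  between M7 and F8: 19 + 23 − 18 = 24
  between F8 and J2: 23 + 3 − 24 = 2
  between J2 and HQ: 3 + 14 − 11 = 6
Cheapest insertion is between F8 and J2, adding 2.
New total = 102 + 2 = 104.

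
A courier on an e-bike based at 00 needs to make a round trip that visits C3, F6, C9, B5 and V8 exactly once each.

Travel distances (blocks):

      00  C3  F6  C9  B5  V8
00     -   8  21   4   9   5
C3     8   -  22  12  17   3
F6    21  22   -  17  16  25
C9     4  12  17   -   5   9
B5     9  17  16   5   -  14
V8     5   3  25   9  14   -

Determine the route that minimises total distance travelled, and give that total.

There are 60 distinct closed tours to check (reversals are equivalent).
00-C3-F6-C9-B5-V8-00: 8+22+17+5+14+5 = 71
00-C3-F6-C9-V8-B5-00: 8+22+17+9+14+9 = 79
00-C3-F6-B5-C9-V8-00: 8+22+16+5+9+5 = 65
00-C3-F6-B5-V8-C9-00: 8+22+16+14+9+4 = 73
00-C3-F6-V8-C9-B5-00: 8+22+25+9+5+9 = 78
00-C3-F6-V8-B5-C9-00: 8+22+25+14+5+4 = 78
00-C3-C9-F6-B5-V8-00: 8+12+17+16+14+5 = 72
00-C3-C9-F6-V8-B5-00: 8+12+17+25+14+9 = 85
00-C3-C9-B5-F6-V8-00: 8+12+5+16+25+5 = 71
00-C3-C9-B5-V8-F6-00: 8+12+5+14+25+21 = 85
00-C3-C9-V8-F6-B5-00: 8+12+9+25+16+9 = 79
00-C3-C9-V8-B5-F6-00: 8+12+9+14+16+21 = 80
00-C3-B5-F6-C9-V8-00: 8+17+16+17+9+5 = 72
00-C3-B5-F6-V8-C9-00: 8+17+16+25+9+4 = 79
… (46 more)
00-C9-B5-F6-C3-V8-00: 4+5+16+22+3+5 = 55  ← best
The minimum is 55.
One optimal route: 00 → C9 → B5 → F6 → C3 → V8 → 00 (or its reverse).

Shortest round trip = 55 blocks.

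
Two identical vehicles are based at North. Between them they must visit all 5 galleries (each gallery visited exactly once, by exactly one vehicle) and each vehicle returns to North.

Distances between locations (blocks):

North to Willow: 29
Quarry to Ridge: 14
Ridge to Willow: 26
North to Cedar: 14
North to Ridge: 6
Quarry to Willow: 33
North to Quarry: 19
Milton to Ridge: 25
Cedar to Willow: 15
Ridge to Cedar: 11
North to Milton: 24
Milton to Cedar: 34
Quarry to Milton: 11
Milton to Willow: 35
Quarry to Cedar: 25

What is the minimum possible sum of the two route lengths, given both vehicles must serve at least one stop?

Try each way of splitting the stops between the two vehicles (each non-empty) and, for each split, find the best tour for each vehicle:
  {Quarry} + {Milton, Ridge, Cedar, Willow}: 38 + 91 = 129
  {Milton} + {Quarry, Ridge, Cedar, Willow}: 48 + 82 = 130
  {Quarry, Milton} + {Ridge, Cedar, Willow}: 54 + 61 = 115
  {Ridge} + {Quarry, Milton, Cedar, Willow}: 12 + 94 = 106
  {Quarry, Ridge} + {Milton, Cedar, Willow}: 39 + 88 = 127
  {Milton, Ridge} + {Quarry, Cedar, Willow}: 55 + 81 = 136
  … (15 splits in total)
Best: vehicle 1 North → Ridge → North = 12; vehicle 2 North → Quarry → Milton → Willow → Cedar → North = 94; combined 106.

Minimum combined distance: 106 blocks.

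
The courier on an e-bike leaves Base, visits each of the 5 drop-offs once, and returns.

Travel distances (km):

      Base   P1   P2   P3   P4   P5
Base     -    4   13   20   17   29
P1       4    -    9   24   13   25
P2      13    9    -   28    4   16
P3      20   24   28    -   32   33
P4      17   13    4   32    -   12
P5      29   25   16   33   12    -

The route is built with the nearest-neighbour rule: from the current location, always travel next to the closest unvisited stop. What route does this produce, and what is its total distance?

From Base: distances to unvisited — P1=4, P2=13, P4=17, P3=20, P5=29. Nearest is P1 (4).
From P1: distances to unvisited — P2=9, P4=13, P3=24, P5=25. Nearest is P2 (9).
From P2: distances to unvisited — P4=4, P5=16, P3=28. Nearest is P4 (4).
From P4: distances to unvisited — P5=12, P3=32. Nearest is P5 (12).
From P5: distances to unvisited — P3=33. Nearest is P3 (33).
Return P3→Base: 20.
Total = 4 + 9 + 4 + 12 + 33 + 20 = 82.

Total distance 82 km via the nearest-neighbour route Base → P1 → P2 → P4 → P5 → P3 → Base.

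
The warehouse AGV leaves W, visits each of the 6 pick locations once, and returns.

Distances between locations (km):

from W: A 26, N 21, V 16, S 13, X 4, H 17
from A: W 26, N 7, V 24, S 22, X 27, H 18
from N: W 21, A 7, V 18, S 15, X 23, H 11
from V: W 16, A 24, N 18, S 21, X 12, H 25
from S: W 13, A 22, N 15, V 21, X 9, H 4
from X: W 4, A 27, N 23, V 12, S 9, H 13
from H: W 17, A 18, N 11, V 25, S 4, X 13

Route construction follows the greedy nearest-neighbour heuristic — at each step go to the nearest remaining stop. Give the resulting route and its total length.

At W the remaining stops are X 4, S 13, V 16, H 17, N 21, A 26; go to X.
At X the remaining stops are S 9, V 12, H 13, N 23, A 27; go to S.
At S the remaining stops are H 4, N 15, V 21, A 22; go to H.
At H the remaining stops are N 11, A 18, V 25; go to N.
At N the remaining stops are A 7, V 18; go to A.
At A the remaining stops are V 24; go to V.
Return V→W: 16.
Total = 4 + 9 + 4 + 11 + 7 + 24 + 16 = 75.

Nearest-neighbour total = 75 km; route W → X → S → H → N → A → V → W.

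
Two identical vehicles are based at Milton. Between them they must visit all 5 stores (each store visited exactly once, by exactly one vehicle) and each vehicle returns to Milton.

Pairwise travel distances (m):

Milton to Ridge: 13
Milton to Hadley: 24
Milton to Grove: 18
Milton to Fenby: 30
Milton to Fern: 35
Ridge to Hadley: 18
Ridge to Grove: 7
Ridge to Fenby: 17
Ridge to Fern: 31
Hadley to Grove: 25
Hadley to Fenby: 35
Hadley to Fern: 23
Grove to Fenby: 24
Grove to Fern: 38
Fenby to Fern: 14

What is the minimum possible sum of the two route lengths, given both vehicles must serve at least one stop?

There are 2^4 − 1 = 15 ways to divide the 5 stops into two non-empty groups. For each, the best each vehicle can do is its own shortest tour through its group:
  {Ridge} + {Hadley, Grove, Fenby, Fern}: 26 + 103 = 129
  {Hadley} + {Ridge, Grove, Fenby, Fern}: 48 + 91 = 139
  {Ridge, Hadley} + {Grove, Fenby, Fern}: 55 + 91 = 146
  {Grove} + {Ridge, Hadley, Fenby, Fern}: 36 + 91 = 127
  {Ridge, Grove} + {Hadley, Fenby, Fern}: 38 + 91 = 129
  {Hadley, Grove} + {Ridge, Fenby, Fern}: 67 + 79 = 146
  … (15 splits in total)
Best: vehicle 1 Milton → Grove → Milton = 36; vehicle 2 Milton → Ridge → Fenby → Fern → Hadley → Milton = 91; combined 127.

Minimum combined distance: 127 m.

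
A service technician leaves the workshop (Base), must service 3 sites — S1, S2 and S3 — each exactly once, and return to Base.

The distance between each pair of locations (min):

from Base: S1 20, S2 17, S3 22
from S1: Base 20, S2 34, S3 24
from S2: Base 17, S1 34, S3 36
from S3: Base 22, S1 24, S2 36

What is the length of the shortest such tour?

Shortest round trip = 97 min.

There are 3 distinct closed tours to check (reversals are equivalent).
Base - S1 - S2 - S3 - Base: 20+34+36+22 = 112
Base - S1 - S3 - S2 - Base: 20+24+36+17 = 97
Base - S2 - S1 - S3 - Base: 17+34+24+22 = 97
The minimum is 97.
One optimal route: Base → S1 → S3 → S2 → Base (or its reverse).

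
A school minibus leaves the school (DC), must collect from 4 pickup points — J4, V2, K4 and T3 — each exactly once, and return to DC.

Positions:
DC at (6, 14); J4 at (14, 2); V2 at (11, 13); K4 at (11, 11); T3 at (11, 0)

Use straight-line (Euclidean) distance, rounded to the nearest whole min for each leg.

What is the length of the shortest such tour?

35 min — the shortest possible round trip.

DC - J4 - V2 - K4 - T3 - DC: 14+11+2+11+15 = 53
DC - J4 - V2 - T3 - K4 - DC: 14+11+13+11+6 = 55
DC - J4 - K4 - V2 - T3 - DC: 14+9+2+13+15 = 53
DC - J4 - K4 - T3 - V2 - DC: 14+9+11+13+5 = 52
DC - J4 - T3 - V2 - K4 - DC: 14+4+13+2+6 = 39
DC - J4 - T3 - K4 - V2 - DC: 14+4+11+2+5 = 36
DC - V2 - J4 - K4 - T3 - DC: 5+11+9+11+15 = 51
DC - V2 - J4 - T3 - K4 - DC: 5+11+4+11+6 = 37
DC - V2 - K4 - J4 - T3 - DC: 5+2+9+4+15 = 35
DC - V2 - T3 - J4 - K4 - DC: 5+13+4+9+6 = 37
DC - K4 - J4 - V2 - T3 - DC: 6+9+11+13+15 = 54
DC - K4 - V2 - J4 - T3 - DC: 6+2+11+4+15 = 38
The minimum is 35.
One optimal route: DC → V2 → K4 → J4 → T3 → DC (or its reverse).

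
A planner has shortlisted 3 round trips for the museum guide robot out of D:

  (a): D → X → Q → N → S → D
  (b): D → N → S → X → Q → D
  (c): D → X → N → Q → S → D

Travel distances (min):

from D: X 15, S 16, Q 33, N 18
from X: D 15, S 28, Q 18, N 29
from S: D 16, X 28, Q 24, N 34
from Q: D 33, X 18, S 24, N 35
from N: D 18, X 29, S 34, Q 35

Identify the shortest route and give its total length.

Shortest is (a), total 118 min.

(a): 15 + 18 + 35 + 34 + 16 = 118
(b): 18 + 34 + 28 + 18 + 33 = 131
(c): 15 + 29 + 35 + 24 + 16 = 119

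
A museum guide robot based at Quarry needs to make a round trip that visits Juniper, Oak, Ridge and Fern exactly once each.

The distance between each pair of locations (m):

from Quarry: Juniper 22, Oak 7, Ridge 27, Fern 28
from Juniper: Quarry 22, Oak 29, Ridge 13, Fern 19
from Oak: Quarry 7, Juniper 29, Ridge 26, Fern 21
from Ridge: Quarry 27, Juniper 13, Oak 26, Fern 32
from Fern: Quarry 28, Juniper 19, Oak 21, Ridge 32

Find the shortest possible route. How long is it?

87 m — the shortest possible round trip.

With 4 stops there are 4!/2 = 12 distinct round trips (a route and its reverse cost the same).
Quarry-Juniper-Oak-Ridge-Fern-Quarry: 22+29+26+32+28 = 137
Quarry-Juniper-Oak-Fern-Ridge-Quarry: 22+29+21+32+27 = 131
Quarry-Juniper-Ridge-Oak-Fern-Quarry: 22+13+26+21+28 = 110
Quarry-Juniper-Ridge-Fern-Oak-Quarry: 22+13+32+21+7 = 95
Quarry-Juniper-Fern-Oak-Ridge-Quarry: 22+19+21+26+27 = 115
Quarry-Juniper-Fern-Ridge-Oak-Quarry: 22+19+32+26+7 = 106
Quarry-Oak-Juniper-Ridge-Fern-Quarry: 7+29+13+32+28 = 109
Quarry-Oak-Juniper-Fern-Ridge-Quarry: 7+29+19+32+27 = 114
Quarry-Oak-Ridge-Juniper-Fern-Quarry: 7+26+13+19+28 = 93
Quarry-Oak-Fern-Juniper-Ridge-Quarry: 7+21+19+13+27 = 87
Quarry-Ridge-Juniper-Oak-Fern-Quarry: 27+13+29+21+28 = 118
Quarry-Ridge-Oak-Juniper-Fern-Quarry: 27+26+29+19+28 = 129
The minimum is 87.
One optimal route: Quarry → Oak → Fern → Juniper → Ridge → Quarry (or its reverse).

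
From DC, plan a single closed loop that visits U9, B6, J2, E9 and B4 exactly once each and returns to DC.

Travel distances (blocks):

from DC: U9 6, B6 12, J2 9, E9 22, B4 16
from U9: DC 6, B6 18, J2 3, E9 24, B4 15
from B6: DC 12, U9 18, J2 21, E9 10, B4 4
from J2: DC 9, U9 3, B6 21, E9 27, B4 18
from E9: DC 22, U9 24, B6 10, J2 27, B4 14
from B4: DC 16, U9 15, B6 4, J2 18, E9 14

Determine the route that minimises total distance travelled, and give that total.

Minimum total distance: 63 blocks.

DC → U9 → B6 → J2 → E9 → B4 → DC: 6+18+21+27+14+16 = 102
DC → U9 → B6 → J2 → B4 → E9 → DC: 6+18+21+18+14+22 = 99
DC → U9 → B6 → E9 → J2 → B4 → DC: 6+18+10+27+18+16 = 95
DC → U9 → B6 → E9 → B4 → J2 → DC: 6+18+10+14+18+9 = 75
DC → U9 → B6 → B4 → J2 → E9 → DC: 6+18+4+18+27+22 = 95
DC → U9 → B6 → B4 → E9 → J2 → DC: 6+18+4+14+27+9 = 78
DC → U9 → J2 → B6 → E9 → B4 → DC: 6+3+21+10+14+16 = 70
DC → U9 → J2 → B6 → B4 → E9 → DC: 6+3+21+4+14+22 = 70
DC → U9 → J2 → E9 → B6 → B4 → DC: 6+3+27+10+4+16 = 66
DC → U9 → J2 → E9 → B4 → B6 → DC: 6+3+27+14+4+12 = 66
DC → U9 → J2 → B4 → B6 → E9 → DC: 6+3+18+4+10+22 = 63
DC → U9 → J2 → B4 → E9 → B6 → DC: 6+3+18+14+10+12 = 63
DC → U9 → E9 → B6 → J2 → B4 → DC: 6+24+10+21+18+16 = 95
DC → U9 → E9 → B6 → B4 → J2 → DC: 6+24+10+4+18+9 = 71
… (46 more)
The minimum is 63.
One optimal route: DC → U9 → J2 → B4 → B6 → E9 → DC (or its reverse).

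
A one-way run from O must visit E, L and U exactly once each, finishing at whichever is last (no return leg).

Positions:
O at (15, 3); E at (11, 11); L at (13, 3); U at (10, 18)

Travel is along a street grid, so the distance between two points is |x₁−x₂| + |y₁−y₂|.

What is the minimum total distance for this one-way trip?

There are 3! = 6 possible orderings.
O→E→L→U: 12+10+18 = 40
O→E→U→L: 12+8+18 = 38
O→L→E→U: 2+10+8 = 20
O→L→U→E: 2+18+8 = 28
O→U→E→L: 20+8+10 = 38
O→U→L→E: 20+18+10 = 48
The minimum is 20.
One shortest path: O → L → E → U.

Minimum one-way distance = 20.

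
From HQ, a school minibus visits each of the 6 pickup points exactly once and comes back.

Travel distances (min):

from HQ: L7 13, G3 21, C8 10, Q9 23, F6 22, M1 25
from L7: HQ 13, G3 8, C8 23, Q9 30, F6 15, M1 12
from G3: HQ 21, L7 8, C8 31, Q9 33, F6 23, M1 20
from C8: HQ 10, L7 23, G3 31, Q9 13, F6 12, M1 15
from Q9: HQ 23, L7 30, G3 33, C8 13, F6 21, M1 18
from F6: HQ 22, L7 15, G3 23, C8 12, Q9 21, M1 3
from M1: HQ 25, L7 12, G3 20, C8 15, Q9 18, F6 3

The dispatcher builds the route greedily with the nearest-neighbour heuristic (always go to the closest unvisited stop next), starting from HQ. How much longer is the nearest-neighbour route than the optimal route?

13 min longer than the optimal tour.

From HQ: C8=10, L7=13, G3=21, F6=22, Q9=23, M1=25 → choose C8 (10).
From C8: F6=12, Q9=13, M1=15, L7=23, G3=31 → choose F6 (12).
From F6: M1=3, L7=15, Q9=21, G3=23 → choose M1 (3).
From M1: L7=12, Q9=18, G3=20 → choose L7 (12).
From L7: G3=8, Q9=30 → choose G3 (8).
From G3: Q9=33 → choose Q9 (33).
NN route HQ → C8 → F6 → M1 → L7 → G3 → Q9 → HQ costs 101.
Optimal: HQ → L7 → G3 → F6 → M1 → Q9 → C8 → HQ costs 88 (by enumerating all 360 distinct tours).
Excess = 101 − 88 = 13.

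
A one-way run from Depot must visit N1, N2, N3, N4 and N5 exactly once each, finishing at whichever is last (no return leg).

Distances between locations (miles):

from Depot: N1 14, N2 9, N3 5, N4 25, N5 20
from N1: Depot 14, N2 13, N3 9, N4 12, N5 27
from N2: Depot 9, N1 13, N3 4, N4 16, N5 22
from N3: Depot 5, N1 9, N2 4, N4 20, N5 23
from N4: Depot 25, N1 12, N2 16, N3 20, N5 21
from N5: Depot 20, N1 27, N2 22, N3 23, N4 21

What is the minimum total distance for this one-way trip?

There are 5! = 120 possible orderings.
Depot → N1 → N2 → N3 → N4 → N5: 14+13+4+20+21 = 72
Depot → N1 → N2 → N3 → N5 → N4: 14+13+4+23+21 = 75
Depot → N1 → N2 → N4 → N3 → N5: 14+13+16+20+23 = 86
Depot → N1 → N2 → N4 → N5 → N3: 14+13+16+21+23 = 87
Depot → N1 → N2 → N5 → N3 → N4: 14+13+22+23+20 = 92
Depot → N1 → N2 → N5 → N4 → N3: 14+13+22+21+20 = 90
Depot → N1 → N3 → N2 → N4 → N5: 14+9+4+16+21 = 64
Depot → N1 → N3 → N2 → N5 → N4: 14+9+4+22+21 = 70
Depot → N1 → N3 → N4 → N2 → N5: 14+9+20+16+22 = 81
Depot → N1 → N3 → N4 → N5 → N2: 14+9+20+21+22 = 86
Depot → N1 → N3 → N5 → N2 → N4: 14+9+23+22+16 = 84
Depot → N1 → N3 → N5 → N4 → N2: 14+9+23+21+16 = 83
Depot → N1 → N4 → N2 → N3 → N5: 14+12+16+4+23 = 69
Depot → N1 → N4 → N2 → N5 → N3: 14+12+16+22+23 = 87
… (106 more)
Depot → N2 → N3 → N1 → N4 → N5: 9+4+9+12+21 = 55  ← best
The minimum is 55.
One shortest path: Depot → N2 → N3 → N1 → N4 → N5.

Minimum one-way distance = 55 miles.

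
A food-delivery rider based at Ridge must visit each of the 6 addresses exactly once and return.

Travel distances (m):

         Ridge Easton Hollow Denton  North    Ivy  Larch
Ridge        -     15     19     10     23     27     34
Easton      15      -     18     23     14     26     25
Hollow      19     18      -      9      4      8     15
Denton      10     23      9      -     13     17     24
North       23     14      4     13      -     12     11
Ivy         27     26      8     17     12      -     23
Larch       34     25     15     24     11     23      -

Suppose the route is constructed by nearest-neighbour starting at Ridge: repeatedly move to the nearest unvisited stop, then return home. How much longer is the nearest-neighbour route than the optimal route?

The nearest-neighbour route is 8 m longer than optimal.

Ridge: Denton=10, Easton=15, Hollow=19, North=23, Ivy=27, Larch=34 ⇒ Denton
Denton: Hollow=9, North=13, Ivy=17, Easton=23, Larch=24 ⇒ Hollow
Hollow: North=4, Ivy=8, Larch=15, Easton=18 ⇒ North
North: Larch=11, Ivy=12, Easton=14 ⇒ Larch
Larch: Ivy=23, Easton=25 ⇒ Ivy
Ivy: Easton=26 ⇒ Easton
NN route Ridge → Denton → Hollow → North → Larch → Ivy → Easton → Ridge costs 98.
Optimal: Ridge → Easton → North → Larch → Hollow → Ivy → Denton → Ridge costs 90 (by enumerating all 360 distinct tours).
Excess = 98 − 90 = 8.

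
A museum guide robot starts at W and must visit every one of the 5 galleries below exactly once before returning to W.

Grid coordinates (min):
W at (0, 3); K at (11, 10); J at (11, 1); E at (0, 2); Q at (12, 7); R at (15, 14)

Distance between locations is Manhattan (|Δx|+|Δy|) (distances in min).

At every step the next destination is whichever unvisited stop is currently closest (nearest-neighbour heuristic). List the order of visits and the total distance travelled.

W → [E:1 / J:13 / Q:16 / K:18 / R:26] → E (1)
E → [J:12 / Q:17 / K:19 / R:27] → J (12)
J → [Q:7 / K:9 / R:17] → Q (7)
Q → [K:4 / R:10] → K (4)
K → [R:8] → R (8)
Return R→W: 26.
Total = 1 + 12 + 7 + 4 + 8 + 26 = 58.

Nearest-neighbour total = 58 min; route W → E → J → Q → K → R → W.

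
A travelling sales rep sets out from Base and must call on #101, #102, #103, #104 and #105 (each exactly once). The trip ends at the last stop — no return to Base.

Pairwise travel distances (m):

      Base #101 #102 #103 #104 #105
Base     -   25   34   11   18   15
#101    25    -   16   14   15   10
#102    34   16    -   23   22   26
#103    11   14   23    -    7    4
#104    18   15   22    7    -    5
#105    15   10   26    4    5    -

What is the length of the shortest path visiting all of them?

Minimum one-way distance = 49 m.

There are 5! = 120 possible orderings.
Base → #101 → #102 → #103 → #104 → #105: 25+16+23+7+5 = 76
Base → #101 → #102 → #103 → #105 → #104: 25+16+23+4+5 = 73
Base → #101 → #102 → #104 → #103 → #105: 25+16+22+7+4 = 74
Base → #101 → #102 → #104 → #105 → #103: 25+16+22+5+4 = 72
Base → #101 → #102 → #105 → #103 → #104: 25+16+26+4+7 = 78
Base → #101 → #102 → #105 → #104 → #103: 25+16+26+5+7 = 79
Base → #101 → #103 → #102 → #104 → #105: 25+14+23+22+5 = 89
Base → #101 → #103 → #102 → #105 → #104: 25+14+23+26+5 = 93
Base → #101 → #103 → #104 → #102 → #105: 25+14+7+22+26 = 94
Base → #101 → #103 → #104 → #105 → #102: 25+14+7+5+26 = 77
Base → #101 → #103 → #105 → #102 → #104: 25+14+4+26+22 = 91
Base → #101 → #103 → #105 → #104 → #102: 25+14+4+5+22 = 70
Base → #101 → #104 → #102 → #103 → #105: 25+15+22+23+4 = 89
Base → #101 → #104 → #102 → #105 → #103: 25+15+22+26+4 = 92
… (106 more)
Base → #103 → #104 → #105 → #101 → #102: 11+7+5+10+16 = 49  ← best
The minimum is 49.
One shortest path: Base → #103 → #104 → #105 → #101 → #102.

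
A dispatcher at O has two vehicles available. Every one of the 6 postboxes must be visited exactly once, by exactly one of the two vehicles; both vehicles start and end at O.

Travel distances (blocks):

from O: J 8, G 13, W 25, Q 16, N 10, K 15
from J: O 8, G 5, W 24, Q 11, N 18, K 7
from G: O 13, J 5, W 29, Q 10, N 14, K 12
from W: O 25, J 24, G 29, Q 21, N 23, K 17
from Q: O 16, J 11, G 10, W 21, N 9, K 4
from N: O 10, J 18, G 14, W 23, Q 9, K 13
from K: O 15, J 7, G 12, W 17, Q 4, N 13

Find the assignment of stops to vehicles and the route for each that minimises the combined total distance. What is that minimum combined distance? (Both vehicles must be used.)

There are 2^5 − 1 = 31 ways to divide the 6 stops into two non-empty groups. For each, the best each vehicle can do is its own shortest tour through its group:
  {J} + {G, W, Q, N, K}: 16 + 77 = 93
  {G} + {J, W, Q, N, K}: 26 + 72 = 98
  {J, G} + {W, Q, N, K}: 26 + 65 = 91
  {W} + {J, G, Q, N, K}: 50 + 48 = 98
  {J, W} + {G, Q, N, K}: 57 + 48 = 105
  {G, W} + {J, Q, N, K}: 67 + 38 = 105
  … (31 splits in total)
  {N} + {J, G, W, Q, K}: 20 + 69 = 89  ← best
Best: vehicle 1 O → N → O = 20; vehicle 2 O → J → G → Q → K → W → O = 69; combined 89.

89 blocks — the smallest possible combined total.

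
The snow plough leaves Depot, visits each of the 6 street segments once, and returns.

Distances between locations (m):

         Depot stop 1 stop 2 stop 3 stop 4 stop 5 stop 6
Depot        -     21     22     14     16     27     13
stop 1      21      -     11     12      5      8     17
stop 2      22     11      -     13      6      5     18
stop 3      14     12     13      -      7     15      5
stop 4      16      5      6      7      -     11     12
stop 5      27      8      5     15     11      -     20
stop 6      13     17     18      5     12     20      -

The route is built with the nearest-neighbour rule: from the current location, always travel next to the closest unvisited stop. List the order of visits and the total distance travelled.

At Depot the remaining stops are stop 6 13, stop 3 14, stop 4 16, stop 1 21, stop 2 22, stop 5 27; go to stop 6.
At stop 6 the remaining stops are stop 3 5, stop 4 12, stop 1 17, stop 2 18, stop 5 20; go to stop 3.
At stop 3 the remaining stops are stop 4 7, stop 1 12, stop 2 13, stop 5 15; go to stop 4.
At stop 4 the remaining stops are stop 1 5, stop 2 6, stop 5 11; go to stop 1.
At stop 1 the remaining stops are stop 5 8, stop 2 11; go to stop 5.
At stop 5 the remaining stops are stop 2 5; go to stop 2.
Return stop 2→Depot: 22.
Total = 13 + 5 + 7 + 5 + 8 + 5 + 22 = 65.

65 m along Depot → stop 6 → stop 3 → stop 4 → stop 1 → stop 5 → stop 2 → Depot.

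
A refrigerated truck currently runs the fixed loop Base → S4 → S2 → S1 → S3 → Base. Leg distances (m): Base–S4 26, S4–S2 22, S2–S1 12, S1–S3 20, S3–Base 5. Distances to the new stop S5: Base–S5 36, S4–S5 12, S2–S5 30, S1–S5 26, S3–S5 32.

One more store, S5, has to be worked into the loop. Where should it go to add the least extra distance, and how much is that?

Minimum extra distance: 20 m, inserting S5 between S4 and S2.

Insertion cost between consecutive stops i–j is d(i,S5) + d(S5,j) − d(i,j):
  between Base and S4: 36 + 12 − 26 = 22
  between S4 and S2: 12 + 30 − 22 = 20
  between S2 and S1: 30 + 26 − 12 = 44
  between S1 and S3: 26 + 32 − 20 = 38
  between S3 and Base: 32 + 36 − 5 = 63
Cheapest insertion is between S4 and S2, adding 20.
New total = 85 + 20 = 105.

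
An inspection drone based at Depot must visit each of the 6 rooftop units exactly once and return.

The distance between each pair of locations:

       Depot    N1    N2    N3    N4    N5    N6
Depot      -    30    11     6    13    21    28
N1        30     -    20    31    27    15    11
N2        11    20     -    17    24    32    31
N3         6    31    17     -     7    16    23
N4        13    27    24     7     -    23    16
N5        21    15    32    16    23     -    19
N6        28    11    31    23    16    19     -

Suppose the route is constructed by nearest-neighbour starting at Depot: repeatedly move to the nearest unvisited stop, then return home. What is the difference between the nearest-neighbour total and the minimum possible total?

Excess over optimum: 4.

From Depot: N3=6, N2=11, N4=13, N5=21, N6=28, N1=30 → choose N3 (6).
From N3: N4=7, N5=16, N2=17, N6=23, N1=31 → choose N4 (7).
From N4: N6=16, N5=23, N2=24, N1=27 → choose N6 (16).
From N6: N1=11, N5=19, N2=31 → choose N1 (11).
From N1: N5=15, N2=20 → choose N5 (15).
From N5: N2=32 → choose N2 (32).
NN route Depot → N3 → N4 → N6 → N1 → N5 → N2 → Depot costs 98.
Optimal: Depot → N2 → N1 → N5 → N6 → N4 → N3 → Depot costs 94 (by enumerating all 360 distinct tours).
Excess = 98 − 94 = 4.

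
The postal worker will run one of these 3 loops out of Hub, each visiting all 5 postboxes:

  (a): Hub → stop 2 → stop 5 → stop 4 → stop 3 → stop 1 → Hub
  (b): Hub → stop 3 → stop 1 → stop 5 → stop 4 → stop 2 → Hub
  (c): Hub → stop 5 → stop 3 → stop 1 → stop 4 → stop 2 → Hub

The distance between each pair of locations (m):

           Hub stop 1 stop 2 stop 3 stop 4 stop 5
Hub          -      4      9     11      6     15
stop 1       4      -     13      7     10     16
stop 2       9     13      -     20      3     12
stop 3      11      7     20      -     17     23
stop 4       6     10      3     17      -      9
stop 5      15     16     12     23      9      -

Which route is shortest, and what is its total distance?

55 m — (b) is the shortest.

(a): 9 + 12 + 9 + 17 + 7 + 4 = 58
(b): 11 + 7 + 16 + 9 + 3 + 9 = 55
(c): 15 + 23 + 7 + 10 + 3 + 9 = 67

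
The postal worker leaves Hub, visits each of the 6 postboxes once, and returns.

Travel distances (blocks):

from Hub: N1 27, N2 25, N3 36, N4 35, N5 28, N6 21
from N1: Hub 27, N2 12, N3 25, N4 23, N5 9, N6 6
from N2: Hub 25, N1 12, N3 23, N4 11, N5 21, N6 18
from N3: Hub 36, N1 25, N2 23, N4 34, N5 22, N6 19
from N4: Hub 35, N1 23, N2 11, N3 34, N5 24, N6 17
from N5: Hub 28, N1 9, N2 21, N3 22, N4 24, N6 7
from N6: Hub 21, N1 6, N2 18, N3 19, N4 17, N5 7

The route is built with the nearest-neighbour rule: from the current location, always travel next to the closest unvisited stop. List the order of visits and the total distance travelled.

Nearest-neighbour total = 138 blocks; route Hub → N6 → N1 → N5 → N2 → N4 → N3 → Hub.

At Hub the remaining stops are N6 21, N2 25, N1 27, N5 28, N4 35, N3 36; go to N6.
At N6 the remaining stops are N1 6, N5 7, N4 17, N2 18, N3 19; go to N1.
At N1 the remaining stops are N5 9, N2 12, N4 23, N3 25; go to N5.
At N5 the remaining stops are N2 21, N3 22, N4 24; go to N2.
At N2 the remaining stops are N4 11, N3 23; go to N4.
At N4 the remaining stops are N3 34; go to N3.
Return N3→Hub: 36.
Total = 21 + 6 + 9 + 21 + 11 + 34 + 36 = 138.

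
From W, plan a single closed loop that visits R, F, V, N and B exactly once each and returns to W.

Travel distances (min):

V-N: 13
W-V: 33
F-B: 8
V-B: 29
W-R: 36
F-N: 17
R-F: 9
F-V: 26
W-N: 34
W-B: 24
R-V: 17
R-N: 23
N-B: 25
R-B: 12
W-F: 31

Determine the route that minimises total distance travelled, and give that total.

Shortest round trip = 105 min.

There are 60 distinct closed tours to check (reversals are equivalent).
W → R → F → V → N → B → W: 36+9+26+13+25+24 = 133
W → R → F → V → B → N → W: 36+9+26+29+25+34 = 159
W → R → F → N → V → B → W: 36+9+17+13+29+24 = 128
W → R → F → N → B → V → W: 36+9+17+25+29+33 = 149
W → R → F → B → V → N → W: 36+9+8+29+13+34 = 129
W → R → F → B → N → V → W: 36+9+8+25+13+33 = 124
W → R → V → F → N → B → W: 36+17+26+17+25+24 = 145
W → R → V → F → B → N → W: 36+17+26+8+25+34 = 146
W → R → V → N → F → B → W: 36+17+13+17+8+24 = 115
W → R → V → N → B → F → W: 36+17+13+25+8+31 = 130
W → R → V → B → F → N → W: 36+17+29+8+17+34 = 141
W → R → V → B → N → F → W: 36+17+29+25+17+31 = 155
W → R → N → F → V → B → W: 36+23+17+26+29+24 = 155
W → R → N → F → B → V → W: 36+23+17+8+29+33 = 146
… (46 more)
W → N → V → R → F → B → W: 34+13+17+9+8+24 = 105  ← best
The minimum is 105.
One optimal route: W → N → V → R → F → B → W (or its reverse).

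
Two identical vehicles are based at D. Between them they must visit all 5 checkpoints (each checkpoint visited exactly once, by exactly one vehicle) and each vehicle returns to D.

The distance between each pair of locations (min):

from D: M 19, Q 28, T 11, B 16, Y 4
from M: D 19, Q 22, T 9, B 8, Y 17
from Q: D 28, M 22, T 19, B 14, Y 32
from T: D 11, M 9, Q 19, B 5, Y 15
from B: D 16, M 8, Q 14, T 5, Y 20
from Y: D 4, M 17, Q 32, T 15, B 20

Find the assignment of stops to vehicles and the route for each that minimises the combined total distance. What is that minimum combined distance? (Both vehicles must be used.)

Try each way of splitting the stops between the two vehicles (each non-empty) and, for each split, find the best tour for each vehicle:
  {M} + {Q, T, B, Y}: 38 + 66 = 104
  {Q} + {M, T, B, Y}: 56 + 45 = 101
  {M, Q} + {T, B, Y}: 69 + 40 = 109
  {T} + {M, Q, B, Y}: 22 + 71 = 93
  {M, T} + {Q, B, Y}: 39 + 66 = 105
  {Q, T} + {M, B, Y}: 58 + 45 = 103
  … (15 splits in total)
  {M, Q, T, B} + {Y}: 70 + 8 = 78  ← best
Best: vehicle 1 D → Q → B → M → T → D = 70; vehicle 2 D → Y → D = 8; combined 78.

78 min — the smallest possible combined total.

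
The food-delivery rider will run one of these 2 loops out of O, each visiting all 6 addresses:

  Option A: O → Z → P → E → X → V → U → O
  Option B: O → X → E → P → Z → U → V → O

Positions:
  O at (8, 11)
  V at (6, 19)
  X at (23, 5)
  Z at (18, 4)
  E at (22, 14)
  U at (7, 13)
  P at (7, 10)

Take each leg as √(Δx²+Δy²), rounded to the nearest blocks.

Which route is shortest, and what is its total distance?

Option A: 12 + 13 + 16 + 9 + 22 + 6 + 2 = 80
Option B: 16 + 9 + 16 + 13 + 14 + 6 + 8 = 82

80 blocks — Option A is the shortest.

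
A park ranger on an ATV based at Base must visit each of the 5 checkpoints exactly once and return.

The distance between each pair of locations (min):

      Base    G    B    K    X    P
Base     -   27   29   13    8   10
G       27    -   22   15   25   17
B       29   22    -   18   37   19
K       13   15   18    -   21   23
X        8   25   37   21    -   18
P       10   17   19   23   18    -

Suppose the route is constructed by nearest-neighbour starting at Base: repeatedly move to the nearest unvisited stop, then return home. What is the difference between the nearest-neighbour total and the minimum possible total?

From Base: X=8, P=10, K=13, G=27, B=29 → choose X (8).
From X: P=18, K=21, G=25, B=37 → choose P (18).
From P: G=17, B=19, K=23 → choose G (17).
From G: K=15, B=22 → choose K (15).
From K: B=18 → choose B (18).
NN route Base → X → P → G → K → B → Base costs 105.
Optimal: Base → K → G → B → P → X → Base costs 95 (by enumerating all 60 distinct tours).
Excess = 105 − 95 = 10.

The nearest-neighbour route is 10 min longer than optimal.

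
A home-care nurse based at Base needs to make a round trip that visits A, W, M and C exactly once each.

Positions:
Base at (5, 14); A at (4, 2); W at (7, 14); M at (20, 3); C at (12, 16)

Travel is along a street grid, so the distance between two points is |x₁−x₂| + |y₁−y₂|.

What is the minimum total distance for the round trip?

Minimum total distance: 60.

With 4 stops there are 4!/2 = 12 distinct round trips (a route and its reverse cost the same).
Base-A-W-M-C-Base: 13+15+24+21+9 = 82
Base-A-W-C-M-Base: 13+15+7+21+26 = 82
Base-A-M-W-C-Base: 13+17+24+7+9 = 70
Base-A-M-C-W-Base: 13+17+21+7+2 = 60
Base-A-C-W-M-Base: 13+22+7+24+26 = 92
Base-A-C-M-W-Base: 13+22+21+24+2 = 82
Base-W-A-M-C-Base: 2+15+17+21+9 = 64
Base-W-A-C-M-Base: 2+15+22+21+26 = 86
Base-W-M-A-C-Base: 2+24+17+22+9 = 74
Base-W-C-A-M-Base: 2+7+22+17+26 = 74
Base-M-A-W-C-Base: 26+17+15+7+9 = 74
Base-M-W-A-C-Base: 26+24+15+22+9 = 96
The minimum is 60.
One optimal route: Base → A → M → C → W → Base (or its reverse).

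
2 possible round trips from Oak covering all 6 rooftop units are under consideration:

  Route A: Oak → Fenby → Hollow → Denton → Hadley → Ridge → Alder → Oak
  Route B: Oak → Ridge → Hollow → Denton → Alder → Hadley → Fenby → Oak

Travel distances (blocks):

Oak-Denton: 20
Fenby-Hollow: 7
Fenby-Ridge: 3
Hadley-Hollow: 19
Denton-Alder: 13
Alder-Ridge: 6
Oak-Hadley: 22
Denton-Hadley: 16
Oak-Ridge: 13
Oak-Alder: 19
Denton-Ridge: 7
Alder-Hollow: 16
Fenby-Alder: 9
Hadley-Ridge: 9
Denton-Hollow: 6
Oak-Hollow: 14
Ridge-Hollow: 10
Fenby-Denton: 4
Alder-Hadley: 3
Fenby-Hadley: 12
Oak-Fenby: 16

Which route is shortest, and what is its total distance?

73 blocks — Route B is the shortest.

Route A: 16 + 7 + 6 + 16 + 9 + 6 + 19 = 79
Route B: 13 + 10 + 6 + 13 + 3 + 12 + 16 = 73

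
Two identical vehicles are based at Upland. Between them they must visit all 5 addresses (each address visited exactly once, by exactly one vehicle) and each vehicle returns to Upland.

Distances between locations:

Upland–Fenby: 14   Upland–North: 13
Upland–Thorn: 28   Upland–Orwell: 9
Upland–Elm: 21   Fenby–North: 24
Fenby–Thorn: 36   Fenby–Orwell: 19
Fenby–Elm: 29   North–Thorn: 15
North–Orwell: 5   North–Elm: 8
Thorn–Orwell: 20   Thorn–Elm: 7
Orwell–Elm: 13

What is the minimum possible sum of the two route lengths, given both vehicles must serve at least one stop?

Minimum combined distance: 85.

Check every non-empty split of the stops between the two vehicles; for each half take its own optimal tour:
  {Fenby} + {North, Thorn, Orwell, Elm}: 28 + 57 = 85
  {North} + {Fenby, Thorn, Orwell, Elm}: 26 + 79 = 105
  {Fenby, North} + {Thorn, Orwell, Elm}: 51 + 57 = 108
  {Thorn} + {Fenby, North, Orwell, Elm}: 56 + 65 = 121
  {Fenby, Thorn} + {North, Orwell, Elm}: 78 + 43 = 121
  {North, Thorn} + {Fenby, Orwell, Elm}: 56 + 65 = 121
  … (15 splits in total)
Best: vehicle 1 Upland → Fenby → Upland = 28; vehicle 2 Upland → North → Thorn → Elm → Orwell → Upland = 57; combined 85.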